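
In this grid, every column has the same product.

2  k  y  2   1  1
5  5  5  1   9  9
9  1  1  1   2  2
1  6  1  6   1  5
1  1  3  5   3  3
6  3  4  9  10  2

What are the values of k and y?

Columns 1 and 6 each multiply to 540, so every column has product 540.
Column 2: 5×1×6×1×3 = 90, so the missing entry is 540 ÷ 90 = 6.
Column 3: 5×1×1×3×4 = 60, so the missing entry is 540 ÷ 60 = 9.

k = 6, y = 9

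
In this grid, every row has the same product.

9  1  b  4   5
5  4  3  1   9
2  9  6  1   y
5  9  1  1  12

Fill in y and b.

Rows 2 and 4 each multiply to 540, so every row has product 540.
Row 3: 2×9×6×1 = 108, so the missing entry is 540 ÷ 108 = 5.
Row 1: 9×1×4×5 = 180, so the missing entry is 540 ÷ 180 = 3.

y = 5, b = 3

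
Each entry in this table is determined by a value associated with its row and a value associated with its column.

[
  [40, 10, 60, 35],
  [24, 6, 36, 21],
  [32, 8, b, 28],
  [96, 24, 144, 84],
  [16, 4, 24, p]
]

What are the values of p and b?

Each row is a constant multiple of every other row — this is a multiplication table with the headers hidden.
Row 5 is 16/40 = 2/5 times row 1, so its entry in column 4 is 35 × 2/5 = 14.
Row 3 is 32/40 = 4/5 times row 1, so its entry in column 3 is 60 × 4/5 = 48.

p = 14, b = 48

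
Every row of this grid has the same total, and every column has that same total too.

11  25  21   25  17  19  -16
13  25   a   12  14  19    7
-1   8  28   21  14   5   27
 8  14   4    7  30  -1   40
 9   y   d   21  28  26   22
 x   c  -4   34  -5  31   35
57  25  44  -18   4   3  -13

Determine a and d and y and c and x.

a = 12, d = -3, y = -1, c = 6, x = 5

Rows 1 and 3 both sum to 102, so that's the common total.
The known cells in row 2 total 90, leaving 102 − 90 = 12 for the blank.
The known cells in column 3 total 105, leaving 102 − 105 = -3 for the blank.
The known cells in column 1 total 97, leaving 102 − 97 = 5 for the blank.
The known cells in row 6 total 96, leaving 102 − 96 = 6 for the blank.
The known cells in row 5 total 103, leaving 102 − 103 = -1 for the blank.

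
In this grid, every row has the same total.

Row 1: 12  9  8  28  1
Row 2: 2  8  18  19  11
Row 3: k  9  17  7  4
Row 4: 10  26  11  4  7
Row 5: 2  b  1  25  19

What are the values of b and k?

Rows 2 and 4 both add up to 58, so every row sums to 58.
Row 5: 2 + 1 + 25 + 19 = 47, so the missing entry is 58 − 47 = 11.
Row 3: 9 + 17 + 7 + 4 = 37, so the missing entry is 58 − 37 = 21.

b = 11, k = 21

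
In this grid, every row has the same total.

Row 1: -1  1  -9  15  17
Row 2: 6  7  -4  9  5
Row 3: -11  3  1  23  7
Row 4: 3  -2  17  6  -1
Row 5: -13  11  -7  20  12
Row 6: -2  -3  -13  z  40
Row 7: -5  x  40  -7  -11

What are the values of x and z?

The complete rows each total 23.
Row 7 is missing 23 − 17 = 6 (since -5 + 40 − 7 − 11 = 17).
Row 6 is missing 23 − 22 = 1 (since -2 − 3 − 13 + 40 = 22).

x = 6, z = 1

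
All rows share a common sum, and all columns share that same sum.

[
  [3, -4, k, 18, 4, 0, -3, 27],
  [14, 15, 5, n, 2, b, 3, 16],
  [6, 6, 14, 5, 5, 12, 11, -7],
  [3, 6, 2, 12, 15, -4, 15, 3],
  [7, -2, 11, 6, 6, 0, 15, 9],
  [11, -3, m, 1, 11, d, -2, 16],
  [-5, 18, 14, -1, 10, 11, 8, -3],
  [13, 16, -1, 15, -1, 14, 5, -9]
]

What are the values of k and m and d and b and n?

k = 7, m = 0, d = 18, b = 1, n = -4

Rows 3 and 4 both sum to 52, so that's the common total.
Row 1: 3 − 4 + 18 + 4 + 0 − 3 + 27 = 45, so its missing entry is 52 − 45 = 7.
Column 4: 18 + 5 + 12 + 6 + 1 − 1 + 15 = 56, so its missing entry is 52 − 56 = -4.
Row 2: 14 + 15 + 5 − 4 + 2 + 3 + 16 = 51, so its missing entry is 52 − 51 = 1.
Column 6: 0 + 1 + 12 − 4 + 0 + 11 + 14 = 34, so its missing entry is 52 − 34 = 18.
Row 6: 11 − 3 + 1 + 11 + 18 − 2 + 16 = 52, so its missing entry is 52 − 52 = 0.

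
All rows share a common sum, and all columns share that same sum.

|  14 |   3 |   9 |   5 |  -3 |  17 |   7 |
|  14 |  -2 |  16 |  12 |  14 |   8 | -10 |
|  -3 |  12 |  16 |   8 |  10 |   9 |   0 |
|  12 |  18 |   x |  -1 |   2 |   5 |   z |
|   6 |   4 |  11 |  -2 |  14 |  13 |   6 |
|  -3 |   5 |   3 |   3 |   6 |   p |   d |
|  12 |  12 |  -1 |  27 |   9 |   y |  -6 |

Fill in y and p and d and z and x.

y = -1, p = 1, d = 37, z = 18, x = -2

Rows 1 and 2 both sum to 52, so that's the common total.
Row 7: 12 + 12 − 1 + 27 + 9 − 6 = 53, so its missing entry is 52 − 53 = -1.
Column 6: 17 + 8 + 9 + 5 + 13 − 1 = 51, so its missing entry is 52 − 51 = 1.
Row 6: -3 + 5 + 3 + 3 + 6 + 1 = 15, so its missing entry is 52 − 15 = 37.
Column 7: 7 − 10 + 0 + 6 + 37 − 6 = 34, so its missing entry is 52 − 34 = 18.
Row 4: 12 + 18 − 1 + 2 + 5 + 18 = 54, so its missing entry is 52 − 54 = -2.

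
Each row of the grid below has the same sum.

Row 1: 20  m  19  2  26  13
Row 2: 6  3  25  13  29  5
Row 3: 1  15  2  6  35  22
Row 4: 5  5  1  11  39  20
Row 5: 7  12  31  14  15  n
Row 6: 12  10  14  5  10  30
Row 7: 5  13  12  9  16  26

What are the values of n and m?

n = 2, m = 1

Rows 6 and 7 both add up to 81, so every row sums to 81.
Row 5: 7 + 12 + 31 + 14 + 15 = 79, so the missing entry is 81 − 79 = 2.
Row 1: 20 + 19 + 2 + 26 + 13 = 80, so the missing entry is 81 − 80 = 1.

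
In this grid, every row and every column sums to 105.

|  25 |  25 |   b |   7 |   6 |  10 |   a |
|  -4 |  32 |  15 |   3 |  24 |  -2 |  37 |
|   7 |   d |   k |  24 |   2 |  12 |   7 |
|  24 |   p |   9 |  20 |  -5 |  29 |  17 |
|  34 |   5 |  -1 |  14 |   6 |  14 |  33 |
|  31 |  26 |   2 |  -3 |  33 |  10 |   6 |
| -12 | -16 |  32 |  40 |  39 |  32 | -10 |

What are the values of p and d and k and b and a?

Row 4: 24 + 9 + 20 − 5 + 29 + 17 = 94, so its missing entry is 105 − 94 = 11.
Column 2: 25 + 32 + 11 + 5 + 26 − 16 = 83, so its missing entry is 105 − 83 = 22.
Column 7: 37 + 7 + 17 + 33 + 6 − 10 = 90, so its missing entry is 105 − 90 = 15.
Row 1: 25 + 25 + 7 + 6 + 10 + 15 = 88, so its missing entry is 105 − 88 = 17.
Row 3: 7 + 22 + 24 + 2 + 12 + 7 = 74, so its missing entry is 105 − 74 = 31.

p = 11, d = 22, k = 31, b = 17, a = 15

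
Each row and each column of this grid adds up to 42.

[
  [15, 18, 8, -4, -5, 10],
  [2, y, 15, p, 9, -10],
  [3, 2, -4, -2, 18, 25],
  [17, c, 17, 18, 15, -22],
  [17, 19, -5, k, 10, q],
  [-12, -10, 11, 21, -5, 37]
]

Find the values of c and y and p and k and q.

c = -3, y = 16, p = 10, k = -1, q = 2

Row 4 has 17 + 17 + 18 + 15 − 22 = 45; the blank must be 42 − 45 = -3.
Column 2 has 18 + 2 − 3 + 19 − 10 = 26; the blank must be 42 − 26 = 16.
Column 6 has 10 − 10 + 25 − 22 + 37 = 40; the blank must be 42 − 40 = 2.
Row 5 has 17 + 19 − 5 + 10 + 2 = 43; the blank must be 42 − 43 = -1.
Row 2 has 2 + 16 + 15 + 9 − 10 = 32; the blank must be 42 − 32 = 10.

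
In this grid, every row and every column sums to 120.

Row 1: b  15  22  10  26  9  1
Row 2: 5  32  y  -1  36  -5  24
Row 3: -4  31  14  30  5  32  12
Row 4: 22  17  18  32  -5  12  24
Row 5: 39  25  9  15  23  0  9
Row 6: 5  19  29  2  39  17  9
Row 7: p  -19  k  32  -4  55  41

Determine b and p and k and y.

b = 37, p = 16, k = -1, y = 29

The known cells in row 2 total 91, leaving 120 − 91 = 29 for the blank.
The known cells in column 3 total 121, leaving 120 − 121 = -1 for the blank.
The known cells in row 7 total 104, leaving 120 − 104 = 16 for the blank.
The known cells in row 1 total 83, leaving 120 − 83 = 37 for the blank.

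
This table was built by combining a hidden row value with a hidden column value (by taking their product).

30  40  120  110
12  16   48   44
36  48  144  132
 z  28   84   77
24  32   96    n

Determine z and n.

Each row is a constant multiple of every other row — this is a multiplication table with the headers hidden.
Row 4 is 28/40 = 7/10 times row 1, so its entry in column 1 is 30 × 7/10 = 21.
Row 5 is 32/40 = 4/5 times row 1, so its entry in column 4 is 110 × 4/5 = 88.

z = 21, n = 88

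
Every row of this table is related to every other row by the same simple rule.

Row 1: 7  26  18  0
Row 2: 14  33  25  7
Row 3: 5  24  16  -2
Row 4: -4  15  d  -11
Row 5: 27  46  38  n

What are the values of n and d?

n = 20, d = 7

The difference between any two rows is the same in every column — this is an addition table with the headers hidden.
Row 5 minus row 1 is 46 − 26 = 20, so its entry in column 4 is 0 + 20 = 20.
Row 4 minus row 1 is 15 − 26 = -11, so its entry in column 3 is 18 + (-11) = 7.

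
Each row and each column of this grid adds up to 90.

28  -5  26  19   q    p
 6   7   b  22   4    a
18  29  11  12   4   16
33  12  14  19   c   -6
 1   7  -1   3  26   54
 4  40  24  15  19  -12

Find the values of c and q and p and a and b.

The known cells in column 3 total 74, leaving 90 − 74 = 16 for the blank.
The known cells in row 4 total 72, leaving 90 − 72 = 18 for the blank.
The known cells in column 5 total 71, leaving 90 − 71 = 19 for the blank.
The known cells in row 2 total 55, leaving 90 − 55 = 35 for the blank.
The known cells in row 1 total 87, leaving 90 − 87 = 3 for the blank.

c = 18, q = 19, p = 3, a = 35, b = 16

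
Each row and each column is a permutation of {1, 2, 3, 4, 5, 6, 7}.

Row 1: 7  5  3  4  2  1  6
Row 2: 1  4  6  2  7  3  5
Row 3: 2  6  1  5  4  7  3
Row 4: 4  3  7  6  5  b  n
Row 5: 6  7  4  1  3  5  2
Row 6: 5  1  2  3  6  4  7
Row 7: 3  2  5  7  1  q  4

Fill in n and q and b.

n = 1, q = 6, b = 2

At (row 7, col 6): row 7 already has {1, 2, 3, 4, 5, 7}, so the value is 6.
Cell (4,6): column 6 already has {1, 3, 4, 5, 6, 7} → 2.
Cell (4,7): row 4 already has {2, 3, 4, 5, 6, 7} → 1.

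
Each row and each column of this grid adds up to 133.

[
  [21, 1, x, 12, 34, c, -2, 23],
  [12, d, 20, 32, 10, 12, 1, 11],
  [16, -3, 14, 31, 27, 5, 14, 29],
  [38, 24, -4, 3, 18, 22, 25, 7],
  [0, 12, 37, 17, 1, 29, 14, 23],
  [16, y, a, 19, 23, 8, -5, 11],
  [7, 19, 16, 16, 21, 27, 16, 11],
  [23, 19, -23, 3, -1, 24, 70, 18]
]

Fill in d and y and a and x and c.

The known cells in row 2 total 98, leaving 133 − 98 = 35 for the blank.
The known cells in column 2 total 107, leaving 133 − 107 = 26 for the blank.
The known cells in column 6 total 127, leaving 133 − 127 = 6 for the blank.
The known cells in row 1 total 95, leaving 133 − 95 = 38 for the blank.
The known cells in row 6 total 98, leaving 133 − 98 = 35 for the blank.

d = 35, y = 26, a = 35, x = 38, c = 6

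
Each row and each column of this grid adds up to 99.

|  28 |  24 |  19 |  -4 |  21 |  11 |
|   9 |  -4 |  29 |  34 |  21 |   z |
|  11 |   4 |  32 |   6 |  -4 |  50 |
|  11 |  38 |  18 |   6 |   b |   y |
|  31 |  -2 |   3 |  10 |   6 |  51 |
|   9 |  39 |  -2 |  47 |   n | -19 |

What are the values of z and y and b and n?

Row 6 has 9 + 39 − 2 + 47 − 19 = 74; the blank must be 99 − 74 = 25.
Column 5 has 21 + 21 − 4 + 6 + 25 = 69; the blank must be 99 − 69 = 30.
Row 4 has 11 + 38 + 18 + 6 + 30 = 103; the blank must be 99 − 103 = -4.
Row 2 has 9 − 4 + 29 + 34 + 21 = 89; the blank must be 99 − 89 = 10.

z = 10, y = -4, b = 30, n = 25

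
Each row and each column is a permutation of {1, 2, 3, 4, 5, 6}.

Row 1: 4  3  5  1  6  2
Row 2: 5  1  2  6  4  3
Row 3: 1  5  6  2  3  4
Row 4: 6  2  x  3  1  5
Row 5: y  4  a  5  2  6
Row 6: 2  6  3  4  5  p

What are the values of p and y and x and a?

p = 1, y = 3, x = 4, a = 1

For row 5, column 1: column 1 already has {1, 2, 4, 5, 6}; that leaves 3.
At (row 4, col 3): row 4 already has {1, 2, 3, 5, 6}, so the value is 4.
Cell (6,6): row 6 already has {2, 3, 4, 5, 6} → 1.
Cell (5,3): row 5 already has {2, 3, 4, 5, 6} → 1.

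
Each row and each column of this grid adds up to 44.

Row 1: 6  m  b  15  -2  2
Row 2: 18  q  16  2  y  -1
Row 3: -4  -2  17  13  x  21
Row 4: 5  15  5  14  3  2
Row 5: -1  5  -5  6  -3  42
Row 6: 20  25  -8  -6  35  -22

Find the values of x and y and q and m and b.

x = -1, y = 12, q = -3, m = 4, b = 19

Row 3: -4 − 2 + 17 + 13 + 21 = 45, so its missing entry is 44 − 45 = -1.
Column 5: -2 − 1 + 3 − 3 + 35 = 32, so its missing entry is 44 − 32 = 12.
Row 2: 18 + 16 + 2 + 12 − 1 = 47, so its missing entry is 44 − 47 = -3.
Column 2: -3 − 2 + 15 + 5 + 25 = 40, so its missing entry is 44 − 40 = 4.
Row 1: 6 + 4 + 15 − 2 + 2 = 25, so its missing entry is 44 − 25 = 19.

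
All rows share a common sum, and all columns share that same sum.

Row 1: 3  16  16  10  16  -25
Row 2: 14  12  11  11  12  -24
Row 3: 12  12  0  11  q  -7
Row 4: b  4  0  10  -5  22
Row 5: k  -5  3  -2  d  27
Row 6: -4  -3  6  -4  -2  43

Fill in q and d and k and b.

Rows 1 and 2 both sum to 36, so that's the common total.
The known cells in row 3 total 28, leaving 36 − 28 = 8 for the blank.
The known cells in column 5 total 29, leaving 36 − 29 = 7 for the blank.
The known cells in row 5 total 30, leaving 36 − 30 = 6 for the blank.
The known cells in row 4 total 31, leaving 36 − 31 = 5 for the blank.

q = 8, d = 7, k = 6, b = 5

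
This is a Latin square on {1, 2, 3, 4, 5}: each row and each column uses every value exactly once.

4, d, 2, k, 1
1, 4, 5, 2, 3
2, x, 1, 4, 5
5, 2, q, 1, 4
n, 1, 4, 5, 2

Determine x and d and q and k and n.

x = 3, d = 5, q = 3, k = 3, n = 3

Cell (5,1): row 5 already has {1, 2, 4, 5} → 3.
At (row 3, col 2): row 3 already has {1, 2, 4, 5}, so the value is 3.
For row 1, column 2: column 2 already has {1, 2, 3, 4}; that leaves 5.
At (row 1, col 4): row 1 already has {1, 2, 4, 5}, so the value is 3.
For row 4, column 3: row 4 already has {1, 2, 4, 5}; that leaves 3.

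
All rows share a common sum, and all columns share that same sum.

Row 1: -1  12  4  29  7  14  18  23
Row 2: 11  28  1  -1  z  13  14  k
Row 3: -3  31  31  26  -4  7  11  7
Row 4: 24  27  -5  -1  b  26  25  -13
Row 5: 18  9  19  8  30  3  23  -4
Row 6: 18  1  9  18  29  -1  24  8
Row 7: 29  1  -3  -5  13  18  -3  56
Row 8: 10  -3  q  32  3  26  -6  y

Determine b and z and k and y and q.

b = 23, z = 5, k = 35, y = -6, q = 50

Rows 1 and 3 both sum to 106, so that's the common total.
Row 4 has 24 + 27 − 5 − 1 + 26 + 25 − 13 = 83; the blank must be 106 − 83 = 23.
Column 5 has 7 − 4 + 23 + 30 + 29 + 13 + 3 = 101; the blank must be 106 − 101 = 5.
Row 2 has 11 + 28 + 1 − 1 + 5 + 13 + 14 = 71; the blank must be 106 − 71 = 35.
Column 8 has 23 + 35 + 7 − 13 − 4 + 8 + 56 = 112; the blank must be 106 − 112 = -6.
Row 8 has 10 − 3 + 32 + 3 + 26 − 6 − 6 = 56; the blank must be 106 − 56 = 50.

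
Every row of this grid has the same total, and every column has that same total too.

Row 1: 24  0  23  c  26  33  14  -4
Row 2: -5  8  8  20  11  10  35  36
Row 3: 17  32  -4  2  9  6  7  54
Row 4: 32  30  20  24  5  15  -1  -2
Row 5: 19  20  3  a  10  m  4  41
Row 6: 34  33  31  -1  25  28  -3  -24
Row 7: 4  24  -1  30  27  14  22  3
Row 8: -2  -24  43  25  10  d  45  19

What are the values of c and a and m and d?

c = 7, a = 16, m = 10, d = 7

Rows 2 and 3 both sum to 123, so that's the common total.
Row 1: 24 + 0 + 23 + 26 + 33 + 14 − 4 = 116, so its missing entry is 123 − 116 = 7.
Row 8: -2 − 24 + 43 + 25 + 10 + 45 + 19 = 116, so its missing entry is 123 − 116 = 7.
Column 6: 33 + 10 + 6 + 15 + 28 + 14 + 7 = 113, so its missing entry is 123 − 113 = 10.
Row 5: 19 + 20 + 3 + 10 + 10 + 4 + 41 = 107, so its missing entry is 123 − 107 = 16.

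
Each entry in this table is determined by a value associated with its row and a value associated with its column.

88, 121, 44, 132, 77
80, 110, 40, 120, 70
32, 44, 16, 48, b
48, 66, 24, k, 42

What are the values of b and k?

Each row is a constant multiple of every other row — this is a multiplication table with the headers hidden.
Row 3 is 16/44 = 4/11 times row 1, so its entry in column 5 is 77 × 4/11 = 28.
Row 4 is 24/44 = 6/11 times row 1, so its entry in column 4 is 132 × 6/11 = 72.

b = 28, k = 72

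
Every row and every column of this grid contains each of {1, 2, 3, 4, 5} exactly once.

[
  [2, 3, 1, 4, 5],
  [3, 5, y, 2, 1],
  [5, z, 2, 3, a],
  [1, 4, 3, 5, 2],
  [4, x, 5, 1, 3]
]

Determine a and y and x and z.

Cell (3,5): column 5 already has {1, 2, 3, 5} → 4.
At (row 2, col 3): row 2 already has {1, 2, 3, 5}, so the value is 4.
For row 5, column 2: row 5 already has {1, 3, 4, 5}; that leaves 2.
Cell (3,2): row 3 already has {2, 3, 4, 5} → 1.

a = 4, y = 4, x = 2, z = 1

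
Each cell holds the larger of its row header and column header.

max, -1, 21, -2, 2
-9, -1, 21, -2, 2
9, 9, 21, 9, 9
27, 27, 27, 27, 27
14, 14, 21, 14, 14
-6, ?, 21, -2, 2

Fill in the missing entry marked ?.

-1

max(-6, -1) = -1.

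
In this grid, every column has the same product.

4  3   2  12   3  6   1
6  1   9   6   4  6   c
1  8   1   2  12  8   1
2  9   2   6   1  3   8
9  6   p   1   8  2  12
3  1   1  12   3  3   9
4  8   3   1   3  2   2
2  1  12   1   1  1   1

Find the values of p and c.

p = 8, c = 6

Columns 5 and 6 each multiply to 10368, so every column has product 10368.
Column 3: 2×9×1×2×1×3×12 = 1296, so the missing entry is 10368 ÷ 1296 = 8.
Column 7: 1×1×8×12×9×2×1 = 1728, so the missing entry is 10368 ÷ 1728 = 6.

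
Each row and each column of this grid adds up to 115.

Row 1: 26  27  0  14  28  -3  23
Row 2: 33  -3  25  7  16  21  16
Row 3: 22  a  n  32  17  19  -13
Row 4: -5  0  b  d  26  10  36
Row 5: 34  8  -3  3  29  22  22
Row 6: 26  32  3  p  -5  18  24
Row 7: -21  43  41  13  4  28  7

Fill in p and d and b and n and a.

p = 17, d = 29, b = 19, n = 30, a = 8

Column 2: 27 − 3 + 0 + 8 + 32 + 43 = 107, so its missing entry is 115 − 107 = 8.
Row 3: 22 + 8 + 32 + 17 + 19 − 13 = 85, so its missing entry is 115 − 85 = 30.
Row 6: 26 + 32 + 3 − 5 + 18 + 24 = 98, so its missing entry is 115 − 98 = 17.
Column 4: 14 + 7 + 32 + 3 + 17 + 13 = 86, so its missing entry is 115 − 86 = 29.
Row 4: -5 + 0 + 29 + 26 + 10 + 36 = 96, so its missing entry is 115 − 96 = 19.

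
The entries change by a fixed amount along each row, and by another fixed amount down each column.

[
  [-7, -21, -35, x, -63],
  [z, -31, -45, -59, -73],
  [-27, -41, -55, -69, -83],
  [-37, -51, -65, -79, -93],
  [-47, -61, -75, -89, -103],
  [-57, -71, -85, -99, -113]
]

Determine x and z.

x = -49, z = -17

Along each row the entries change by -14 per step; down each column they change by -10.
Row 1: from -7 at column 1, stepping by -14 to column 4 gives -49.
Row 2: from -31 at column 2, stepping by -14 to column 1 gives -17.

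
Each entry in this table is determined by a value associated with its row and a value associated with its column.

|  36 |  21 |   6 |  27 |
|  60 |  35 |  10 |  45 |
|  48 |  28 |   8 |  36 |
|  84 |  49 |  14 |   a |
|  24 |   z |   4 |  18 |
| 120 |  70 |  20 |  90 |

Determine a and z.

Each row is a constant multiple of every other row — this is a multiplication table with the headers hidden.
Row 4 is 84/36 = 7/3 times row 1, so its entry in column 4 is 27 × 7/3 = 63.
Row 5 is 24/36 = 2/3 times row 1, so its entry in column 2 is 21 × 2/3 = 14.

a = 63, z = 14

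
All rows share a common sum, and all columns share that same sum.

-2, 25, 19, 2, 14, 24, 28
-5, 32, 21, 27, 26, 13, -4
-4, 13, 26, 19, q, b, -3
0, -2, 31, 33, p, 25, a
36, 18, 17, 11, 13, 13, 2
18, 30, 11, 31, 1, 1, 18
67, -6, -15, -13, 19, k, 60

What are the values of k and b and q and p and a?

Rows 1 and 2 both sum to 110, so that's the common total.
The known cells in row 7 total 112, leaving 110 − 112 = -2 for the blank.
The known cells in column 7 total 101, leaving 110 − 101 = 9 for the blank.
The known cells in row 4 total 96, leaving 110 − 96 = 14 for the blank.
The known cells in column 5 total 87, leaving 110 − 87 = 23 for the blank.
The known cells in row 3 total 74, leaving 110 − 74 = 36 for the blank.

k = -2, b = 36, q = 23, p = 14, a = 9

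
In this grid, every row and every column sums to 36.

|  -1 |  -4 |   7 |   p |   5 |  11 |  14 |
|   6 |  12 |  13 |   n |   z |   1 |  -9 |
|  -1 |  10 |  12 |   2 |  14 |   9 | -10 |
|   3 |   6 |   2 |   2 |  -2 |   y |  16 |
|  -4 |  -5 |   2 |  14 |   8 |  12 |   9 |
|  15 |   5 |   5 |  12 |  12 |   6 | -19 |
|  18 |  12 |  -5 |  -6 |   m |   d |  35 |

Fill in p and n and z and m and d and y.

The known cells in row 1 total 32, leaving 36 − 32 = 4 for the blank.
The known cells in column 4 total 28, leaving 36 − 28 = 8 for the blank.
The known cells in row 2 total 31, leaving 36 − 31 = 5 for the blank.
The known cells in column 5 total 42, leaving 36 − 42 = -6 for the blank.
The known cells in row 7 total 48, leaving 36 − 48 = -12 for the blank.
The known cells in row 4 total 27, leaving 36 − 27 = 9 for the blank.

p = 4, n = 8, z = 5, m = -6, d = -12, y = 9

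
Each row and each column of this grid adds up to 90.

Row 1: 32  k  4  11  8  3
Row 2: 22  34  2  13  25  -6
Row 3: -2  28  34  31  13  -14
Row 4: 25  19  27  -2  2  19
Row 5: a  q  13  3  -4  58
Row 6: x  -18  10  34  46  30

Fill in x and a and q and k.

The known cells in row 1 total 58, leaving 90 − 58 = 32 for the blank.
The known cells in row 6 total 102, leaving 90 − 102 = -12 for the blank.
The known cells in column 1 total 65, leaving 90 − 65 = 25 for the blank.
The known cells in row 5 total 95, leaving 90 − 95 = -5 for the blank.

x = -12, a = 25, q = -5, k = 32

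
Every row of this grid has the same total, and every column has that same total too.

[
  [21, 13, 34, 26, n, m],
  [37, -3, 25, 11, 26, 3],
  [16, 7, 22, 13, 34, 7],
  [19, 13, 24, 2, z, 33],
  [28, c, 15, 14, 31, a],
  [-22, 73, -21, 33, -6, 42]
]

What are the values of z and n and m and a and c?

Rows 2 and 3 both sum to 99, so that's the common total.
Row 4: 19 + 13 + 24 + 2 + 33 = 91, so its missing entry is 99 − 91 = 8.
Column 5: 26 + 34 + 8 + 31 − 6 = 93, so its missing entry is 99 − 93 = 6.
Row 1: 21 + 13 + 34 + 26 + 6 = 100, so its missing entry is 99 − 100 = -1.
Column 6: -1 + 3 + 7 + 33 + 42 = 84, so its missing entry is 99 − 84 = 15.
Row 5: 28 + 15 + 14 + 31 + 15 = 103, so its missing entry is 99 − 103 = -4.

z = 8, n = 6, m = -1, a = 15, c = -4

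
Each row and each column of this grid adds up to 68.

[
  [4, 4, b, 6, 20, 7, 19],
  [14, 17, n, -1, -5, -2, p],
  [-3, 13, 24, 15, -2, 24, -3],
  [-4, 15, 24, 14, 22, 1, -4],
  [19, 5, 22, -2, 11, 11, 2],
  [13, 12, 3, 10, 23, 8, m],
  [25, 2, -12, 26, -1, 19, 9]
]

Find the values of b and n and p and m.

The known cells in row 1 total 60, leaving 68 − 60 = 8 for the blank.
The known cells in column 3 total 69, leaving 68 − 69 = -1 for the blank.
The known cells in row 2 total 22, leaving 68 − 22 = 46 for the blank.
The known cells in row 6 total 69, leaving 68 − 69 = -1 for the blank.

b = 8, n = -1, p = 46, m = -1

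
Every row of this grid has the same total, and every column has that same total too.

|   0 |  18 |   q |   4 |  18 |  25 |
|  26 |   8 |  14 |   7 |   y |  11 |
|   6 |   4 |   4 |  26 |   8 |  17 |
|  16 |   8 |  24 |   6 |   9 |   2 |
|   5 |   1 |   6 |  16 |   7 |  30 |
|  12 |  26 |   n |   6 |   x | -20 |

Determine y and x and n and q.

y = -1, x = 24, n = 17, q = 0

Rows 3 and 4 both sum to 65, so that's the common total.
The known cells in row 1 total 65, leaving 65 − 65 = 0 for the blank.
The known cells in row 2 total 66, leaving 65 − 66 = -1 for the blank.
The known cells in column 5 total 41, leaving 65 − 41 = 24 for the blank.
The known cells in row 6 total 48, leaving 65 − 48 = 17 for the blank.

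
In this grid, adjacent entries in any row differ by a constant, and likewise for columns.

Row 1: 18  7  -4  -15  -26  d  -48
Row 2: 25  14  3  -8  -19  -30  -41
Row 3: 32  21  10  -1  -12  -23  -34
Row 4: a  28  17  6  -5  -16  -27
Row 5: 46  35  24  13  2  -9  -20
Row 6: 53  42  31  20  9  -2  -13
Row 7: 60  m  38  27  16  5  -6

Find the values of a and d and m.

Along each row the entries change by -11 per step; down each column they change by 7.
Row 4: from 28 at column 2, stepping by -11 to column 1 gives 39.
Row 1: from 18 at column 1, stepping by -11 to column 6 gives -37.
Row 7: from 60 at column 1, stepping by -11 to column 2 gives 49.

a = 39, d = -37, m = 49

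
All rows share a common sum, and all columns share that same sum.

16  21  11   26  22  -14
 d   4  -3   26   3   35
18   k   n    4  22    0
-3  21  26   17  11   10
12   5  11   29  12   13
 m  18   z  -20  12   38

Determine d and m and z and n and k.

Rows 1 and 4 both sum to 82, so that's the common total.
Column 2 has 21 + 4 + 21 + 5 + 18 = 69; the blank must be 82 − 69 = 13.
Row 3 has 18 + 13 + 4 + 22 + 0 = 57; the blank must be 82 − 57 = 25.
Row 2 has 4 − 3 + 26 + 3 + 35 = 65; the blank must be 82 − 65 = 17.
Column 1 has 16 + 17 + 18 − 3 + 12 = 60; the blank must be 82 − 60 = 22.
Row 6 has 22 + 18 − 20 + 12 + 38 = 70; the blank must be 82 − 70 = 12.

d = 17, m = 22, z = 12, n = 25, k = 13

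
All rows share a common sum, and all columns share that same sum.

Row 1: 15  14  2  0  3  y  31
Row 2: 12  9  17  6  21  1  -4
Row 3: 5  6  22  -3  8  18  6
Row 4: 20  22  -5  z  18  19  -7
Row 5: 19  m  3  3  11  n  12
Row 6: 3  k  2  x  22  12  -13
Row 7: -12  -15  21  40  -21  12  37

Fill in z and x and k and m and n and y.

z = -5, x = 21, k = 15, m = 11, n = 3, y = -3

Rows 2 and 3 both sum to 62, so that's the common total.
Row 4 has 20 + 22 − 5 + 18 + 19 − 7 = 67; the blank must be 62 − 67 = -5.
Row 1 has 15 + 14 + 2 + 0 + 3 + 31 = 65; the blank must be 62 − 65 = -3.
Column 6 has -3 + 1 + 18 + 19 + 12 + 12 = 59; the blank must be 62 − 59 = 3.
Column 4 has 0 + 6 − 3 − 5 + 3 + 40 = 41; the blank must be 62 − 41 = 21.
Row 6 has 3 + 2 + 21 + 22 + 12 − 13 = 47; the blank must be 62 − 47 = 15.
Row 5 has 19 + 3 + 3 + 11 + 3 + 12 = 51; the blank must be 62 − 51 = 11.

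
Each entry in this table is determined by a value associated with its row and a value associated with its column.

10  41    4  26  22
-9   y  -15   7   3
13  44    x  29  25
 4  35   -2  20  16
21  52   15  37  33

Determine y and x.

The difference between any two rows is the same in every column — this is an addition table with the headers hidden.
Row 2 minus row 1 is 3 − 22 = -19, so its entry in column 2 is 41 + (-19) = 22.
Row 3 minus row 1 is 25 − 22 = 3, so its entry in column 3 is 4 + 3 = 7.

y = 22, x = 7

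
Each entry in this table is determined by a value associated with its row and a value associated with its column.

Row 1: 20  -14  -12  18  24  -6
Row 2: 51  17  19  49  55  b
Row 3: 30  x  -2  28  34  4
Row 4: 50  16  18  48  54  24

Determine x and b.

x = -4, b = 25

The difference between any two rows is the same in every column — this is an addition table with the headers hidden.
Row 3 minus row 1 is 30 − 20 = 10, so its entry in column 2 is -14 + 10 = -4.
Row 2 minus row 1 is 51 − 20 = 31, so its entry in column 6 is -6 + 31 = 25.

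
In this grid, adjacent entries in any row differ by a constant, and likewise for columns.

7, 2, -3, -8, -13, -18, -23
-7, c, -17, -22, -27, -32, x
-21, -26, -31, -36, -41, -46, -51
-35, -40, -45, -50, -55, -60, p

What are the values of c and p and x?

c = -12, p = -65, x = -37

Along each row the entries change by -5 per step; down each column they change by -14.
Row 2: from -7 at column 1, stepping by -5 to column 2 gives -12.
Row 4: from -35 at column 1, stepping by -5 to column 7 gives -65.
Row 2: from -7 at column 1, stepping by -5 to column 7 gives -37.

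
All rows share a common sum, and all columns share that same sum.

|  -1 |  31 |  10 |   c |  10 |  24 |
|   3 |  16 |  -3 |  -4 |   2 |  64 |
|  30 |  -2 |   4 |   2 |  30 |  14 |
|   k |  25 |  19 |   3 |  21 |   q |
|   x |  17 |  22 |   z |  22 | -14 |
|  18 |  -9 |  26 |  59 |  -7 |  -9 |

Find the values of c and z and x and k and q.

Rows 2 and 3 both sum to 78, so that's the common total.
Row 1 has -1 + 31 + 10 + 10 + 24 = 74; the blank must be 78 − 74 = 4.
Column 4 has 4 − 4 + 2 + 3 + 59 = 64; the blank must be 78 − 64 = 14.
Row 5 has 17 + 22 + 14 + 22 − 14 = 61; the blank must be 78 − 61 = 17.
Column 1 has -1 + 3 + 30 + 17 + 18 = 67; the blank must be 78 − 67 = 11.
Row 4 has 11 + 25 + 19 + 3 + 21 = 79; the blank must be 78 − 79 = -1.

c = 4, z = 14, x = 17, k = 11, q = -1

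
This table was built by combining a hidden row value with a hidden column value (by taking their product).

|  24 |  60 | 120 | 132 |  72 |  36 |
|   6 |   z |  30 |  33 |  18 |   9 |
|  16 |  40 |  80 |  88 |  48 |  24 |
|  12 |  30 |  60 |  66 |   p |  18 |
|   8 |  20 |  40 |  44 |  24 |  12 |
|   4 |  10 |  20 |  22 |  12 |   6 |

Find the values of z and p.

Each row is a constant multiple of every other row — this is a multiplication table with the headers hidden.
Row 2 is 30/120 = 1/4 times row 1, so its entry in column 2 is 60 × 1/4 = 15.
Row 4 is 60/120 = 1/2 times row 1, so its entry in column 5 is 72 × 1/2 = 36.

z = 15, p = 36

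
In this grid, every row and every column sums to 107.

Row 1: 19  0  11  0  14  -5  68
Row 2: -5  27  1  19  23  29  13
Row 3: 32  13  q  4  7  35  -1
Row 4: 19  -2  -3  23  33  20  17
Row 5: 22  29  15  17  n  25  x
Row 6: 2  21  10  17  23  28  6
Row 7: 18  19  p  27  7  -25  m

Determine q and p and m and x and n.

The known cells in column 5 total 107, leaving 107 − 107 = 0 for the blank.
The known cells in row 5 total 108, leaving 107 − 108 = -1 for the blank.
The known cells in row 3 total 90, leaving 107 − 90 = 17 for the blank.
The known cells in column 3 total 51, leaving 107 − 51 = 56 for the blank.
The known cells in row 7 total 102, leaving 107 − 102 = 5 for the blank.

q = 17, p = 56, m = 5, x = -1, n = 0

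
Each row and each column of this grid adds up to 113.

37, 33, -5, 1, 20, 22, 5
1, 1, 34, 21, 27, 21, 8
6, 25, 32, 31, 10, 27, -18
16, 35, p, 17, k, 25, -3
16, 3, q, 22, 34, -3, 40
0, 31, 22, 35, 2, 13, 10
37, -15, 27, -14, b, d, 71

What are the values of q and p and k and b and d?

Column 6: 22 + 21 + 27 + 25 − 3 + 13 = 105, so its missing entry is 113 − 105 = 8.
Row 7: 37 − 15 + 27 − 14 + 8 + 71 = 114, so its missing entry is 113 − 114 = -1.
Column 5: 20 + 27 + 10 + 34 + 2 − 1 = 92, so its missing entry is 113 − 92 = 21.
Row 5: 16 + 3 + 22 + 34 − 3 + 40 = 112, so its missing entry is 113 − 112 = 1.
Row 4: 16 + 35 + 17 + 21 + 25 − 3 = 111, so its missing entry is 113 − 111 = 2.

q = 1, p = 2, k = 21, b = -1, d = 8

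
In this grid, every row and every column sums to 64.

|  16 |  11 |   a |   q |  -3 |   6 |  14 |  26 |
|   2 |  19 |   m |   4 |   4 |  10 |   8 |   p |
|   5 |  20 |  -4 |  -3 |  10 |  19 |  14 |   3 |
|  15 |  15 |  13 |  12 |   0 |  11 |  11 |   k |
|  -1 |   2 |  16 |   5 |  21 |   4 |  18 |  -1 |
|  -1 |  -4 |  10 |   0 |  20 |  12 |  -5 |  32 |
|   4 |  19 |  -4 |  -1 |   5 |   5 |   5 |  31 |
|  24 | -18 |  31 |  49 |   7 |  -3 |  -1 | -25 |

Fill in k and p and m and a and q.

The known cells in row 4 total 77, leaving 64 − 77 = -13 for the blank.
The known cells in column 4 total 66, leaving 64 − 66 = -2 for the blank.
The known cells in column 8 total 53, leaving 64 − 53 = 11 for the blank.
The known cells in row 2 total 58, leaving 64 − 58 = 6 for the blank.
The known cells in row 1 total 68, leaving 64 − 68 = -4 for the blank.

k = -13, p = 11, m = 6, a = -4, q = -2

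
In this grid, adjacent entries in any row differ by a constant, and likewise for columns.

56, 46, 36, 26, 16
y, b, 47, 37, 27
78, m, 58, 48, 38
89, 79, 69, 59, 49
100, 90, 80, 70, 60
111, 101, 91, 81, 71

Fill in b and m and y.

b = 57, m = 68, y = 67

Along each row the entries change by -10 per step; down each column they change by 11.
Row 2: from 47 at column 3, stepping by -10 to column 2 gives 57.
Row 3: from 78 at column 1, stepping by -10 to column 2 gives 68.
Row 2: from 47 at column 3, stepping by -10 to column 1 gives 67.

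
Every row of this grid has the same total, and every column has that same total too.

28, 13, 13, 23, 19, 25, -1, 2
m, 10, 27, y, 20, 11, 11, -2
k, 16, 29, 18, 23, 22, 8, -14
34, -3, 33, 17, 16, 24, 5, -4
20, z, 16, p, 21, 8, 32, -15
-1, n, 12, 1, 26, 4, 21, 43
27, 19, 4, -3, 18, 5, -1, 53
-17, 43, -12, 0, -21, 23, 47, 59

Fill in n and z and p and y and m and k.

n = 16, z = 8, p = 32, y = 34, m = 11, k = 20

Rows 1 and 4 both sum to 122, so that's the common total.
Row 3 has 16 + 29 + 18 + 23 + 22 + 8 − 14 = 102; the blank must be 122 − 102 = 20.
Row 6 has -1 + 12 + 1 + 26 + 4 + 21 + 43 = 106; the blank must be 122 − 106 = 16.
Column 2 has 13 + 10 + 16 − 3 + 16 + 19 + 43 = 114; the blank must be 122 − 114 = 8.
Row 5 has 20 + 8 + 16 + 21 + 8 + 32 − 15 = 90; the blank must be 122 − 90 = 32.
Column 1 has 28 + 20 + 34 + 20 − 1 + 27 − 17 = 111; the blank must be 122 − 111 = 11.
Row 2 has 11 + 10 + 27 + 20 + 11 + 11 − 2 = 88; the blank must be 122 − 88 = 34.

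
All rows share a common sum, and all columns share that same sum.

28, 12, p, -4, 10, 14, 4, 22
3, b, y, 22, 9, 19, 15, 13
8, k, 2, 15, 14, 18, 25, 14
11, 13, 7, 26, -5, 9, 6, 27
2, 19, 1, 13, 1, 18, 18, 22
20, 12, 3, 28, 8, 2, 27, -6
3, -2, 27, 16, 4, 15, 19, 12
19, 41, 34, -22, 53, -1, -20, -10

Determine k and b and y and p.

Rows 4 and 5 both sum to 94, so that's the common total.
Row 3 has 8 + 2 + 15 + 14 + 18 + 25 + 14 = 96; the blank must be 94 − 96 = -2.
Column 2 has 12 − 2 + 13 + 19 + 12 − 2 + 41 = 93; the blank must be 94 − 93 = 1.
Row 2 has 3 + 1 + 22 + 9 + 19 + 15 + 13 = 82; the blank must be 94 − 82 = 12.
Row 1 has 28 + 12 − 4 + 10 + 14 + 4 + 22 = 86; the blank must be 94 − 86 = 8.

k = -2, b = 1, y = 12, p = 8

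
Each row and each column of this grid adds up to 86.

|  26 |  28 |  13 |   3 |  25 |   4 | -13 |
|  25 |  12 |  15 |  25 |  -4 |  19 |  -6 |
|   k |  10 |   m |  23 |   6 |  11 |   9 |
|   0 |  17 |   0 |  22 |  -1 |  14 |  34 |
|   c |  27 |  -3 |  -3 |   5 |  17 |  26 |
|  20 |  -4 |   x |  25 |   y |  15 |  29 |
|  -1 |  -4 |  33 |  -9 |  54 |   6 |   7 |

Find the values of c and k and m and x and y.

c = 17, k = -1, m = 28, x = 0, y = 1

Row 5 has 27 − 3 − 3 + 5 + 17 + 26 = 69; the blank must be 86 − 69 = 17.
Column 5 has 25 − 4 + 6 − 1 + 5 + 54 = 85; the blank must be 86 − 85 = 1.
Column 1 has 26 + 25 + 0 + 17 + 20 − 1 = 87; the blank must be 86 − 87 = -1.
Row 3 has -1 + 10 + 23 + 6 + 11 + 9 = 58; the blank must be 86 − 58 = 28.
Row 6 has 20 − 4 + 25 + 1 + 15 + 29 = 86; the blank must be 86 − 86 = 0.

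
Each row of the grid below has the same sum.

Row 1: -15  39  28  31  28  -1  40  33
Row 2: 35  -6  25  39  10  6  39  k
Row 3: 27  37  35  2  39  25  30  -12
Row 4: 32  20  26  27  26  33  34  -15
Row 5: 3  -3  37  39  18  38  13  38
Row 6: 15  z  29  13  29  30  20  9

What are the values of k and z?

k = 35, z = 38

The complete rows each total 183.
Row 2 is missing 183 − 148 = 35 (since 35 − 6 + 25 + 39 + 10 + 6 + 39 = 148).
Row 6 is missing 183 − 145 = 38 (since 15 + 29 + 13 + 29 + 30 + 20 + 9 = 145).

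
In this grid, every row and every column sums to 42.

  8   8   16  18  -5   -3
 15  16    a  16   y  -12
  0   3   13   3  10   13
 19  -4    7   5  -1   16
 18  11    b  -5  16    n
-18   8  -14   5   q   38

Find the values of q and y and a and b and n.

q = 23, y = -1, a = 8, b = 12, n = -10

The known cells in row 6 total 19, leaving 42 − 19 = 23 for the blank.
The known cells in column 5 total 43, leaving 42 − 43 = -1 for the blank.
The known cells in row 2 total 34, leaving 42 − 34 = 8 for the blank.
The known cells in column 3 total 30, leaving 42 − 30 = 12 for the blank.
The known cells in row 5 total 52, leaving 42 − 52 = -10 for the blank.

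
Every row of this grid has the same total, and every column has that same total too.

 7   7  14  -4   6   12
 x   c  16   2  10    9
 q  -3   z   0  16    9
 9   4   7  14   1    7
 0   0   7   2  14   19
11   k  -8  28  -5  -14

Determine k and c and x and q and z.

Rows 1 and 4 both sum to 42, so that's the common total.
Row 6 has 11 − 8 + 28 − 5 − 14 = 12; the blank must be 42 − 12 = 30.
Column 2 has 7 − 3 + 4 + 0 + 30 = 38; the blank must be 42 − 38 = 4.
Column 3 has 14 + 16 + 7 + 7 − 8 = 36; the blank must be 42 − 36 = 6.
Row 3 has -3 + 6 + 0 + 16 + 9 = 28; the blank must be 42 − 28 = 14.
Row 2 has 4 + 16 + 2 + 10 + 9 = 41; the blank must be 42 − 41 = 1.

k = 30, c = 4, x = 1, q = 14, z = 6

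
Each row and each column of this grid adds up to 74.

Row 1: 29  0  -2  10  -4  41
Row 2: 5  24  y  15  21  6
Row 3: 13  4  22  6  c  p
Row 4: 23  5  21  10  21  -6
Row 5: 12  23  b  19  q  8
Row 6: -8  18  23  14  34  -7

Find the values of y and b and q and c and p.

y = 3, b = 7, q = 5, c = -3, p = 32

Row 2: 5 + 24 + 15 + 21 + 6 = 71, so its missing entry is 74 − 71 = 3.
Column 3: -2 + 3 + 22 + 21 + 23 = 67, so its missing entry is 74 − 67 = 7.
Row 5: 12 + 23 + 7 + 19 + 8 = 69, so its missing entry is 74 − 69 = 5.
Column 5: -4 + 21 + 21 + 5 + 34 = 77, so its missing entry is 74 − 77 = -3.
Row 3: 13 + 4 + 22 + 6 − 3 = 42, so its missing entry is 74 − 42 = 32.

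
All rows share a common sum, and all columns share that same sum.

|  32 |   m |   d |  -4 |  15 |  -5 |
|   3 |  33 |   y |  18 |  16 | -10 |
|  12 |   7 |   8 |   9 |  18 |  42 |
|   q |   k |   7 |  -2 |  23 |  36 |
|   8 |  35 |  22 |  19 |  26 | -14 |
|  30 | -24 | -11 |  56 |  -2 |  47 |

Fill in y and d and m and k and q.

y = 36, d = 34, m = 24, k = 21, q = 11

Rows 3 and 5 both sum to 96, so that's the common total.
Row 2: 3 + 33 + 18 + 16 − 10 = 60, so its missing entry is 96 − 60 = 36.
Column 1: 32 + 3 + 12 + 8 + 30 = 85, so its missing entry is 96 − 85 = 11.
Row 4: 11 + 7 − 2 + 23 + 36 = 75, so its missing entry is 96 − 75 = 21.
Column 2: 33 + 7 + 21 + 35 − 24 = 72, so its missing entry is 96 − 72 = 24.
Row 1: 32 + 24 − 4 + 15 − 5 = 62, so its missing entry is 96 − 62 = 34.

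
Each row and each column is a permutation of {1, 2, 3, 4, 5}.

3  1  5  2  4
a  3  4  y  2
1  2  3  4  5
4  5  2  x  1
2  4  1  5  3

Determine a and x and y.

Cell (2,1): column 1 already has {1, 2, 3, 4} → 5.
At (row 4, col 4): row 4 already has {1, 2, 4, 5}, so the value is 3.
Cell (2,4): row 2 already has {2, 3, 4, 5} → 1.

a = 5, x = 3, y = 1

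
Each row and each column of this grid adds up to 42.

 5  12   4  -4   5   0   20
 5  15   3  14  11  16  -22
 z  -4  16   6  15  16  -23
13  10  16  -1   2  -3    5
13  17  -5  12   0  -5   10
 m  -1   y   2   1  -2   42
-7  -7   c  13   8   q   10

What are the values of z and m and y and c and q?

Column 6: 0 + 16 + 16 − 3 − 5 − 2 = 22, so its missing entry is 42 − 22 = 20.
Row 7: -7 − 7 + 13 + 8 + 20 + 10 = 37, so its missing entry is 42 − 37 = 5.
Row 3: -4 + 16 + 6 + 15 + 16 − 23 = 26, so its missing entry is 42 − 26 = 16.
Column 1: 5 + 5 + 16 + 13 + 13 − 7 = 45, so its missing entry is 42 − 45 = -3.
Row 6: -3 − 1 + 2 + 1 − 2 + 42 = 39, so its missing entry is 42 − 39 = 3.

z = 16, m = -3, y = 3, c = 5, q = 20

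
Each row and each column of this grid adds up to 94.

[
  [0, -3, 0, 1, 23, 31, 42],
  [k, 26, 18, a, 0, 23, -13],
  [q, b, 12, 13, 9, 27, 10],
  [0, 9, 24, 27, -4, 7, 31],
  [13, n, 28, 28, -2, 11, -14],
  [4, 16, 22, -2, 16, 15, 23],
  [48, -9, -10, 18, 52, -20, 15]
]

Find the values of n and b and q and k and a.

n = 30, b = 25, q = -2, k = 31, a = 9

Column 4 has 1 + 13 + 27 + 28 − 2 + 18 = 85; the blank must be 94 − 85 = 9.
Row 2 has 26 + 18 + 9 + 0 + 23 − 13 = 63; the blank must be 94 − 63 = 31.
Column 1 has 0 + 31 + 0 + 13 + 4 + 48 = 96; the blank must be 94 − 96 = -2.
Row 3 has -2 + 12 + 13 + 9 + 27 + 10 = 69; the blank must be 94 − 69 = 25.
Row 5 has 13 + 28 + 28 − 2 + 11 − 14 = 64; the blank must be 94 − 64 = 30.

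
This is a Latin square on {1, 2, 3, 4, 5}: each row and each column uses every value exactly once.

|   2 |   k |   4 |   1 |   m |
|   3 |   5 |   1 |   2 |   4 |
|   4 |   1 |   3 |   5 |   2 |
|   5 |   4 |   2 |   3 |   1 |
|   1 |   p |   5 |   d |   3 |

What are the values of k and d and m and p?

k = 3, d = 4, m = 5, p = 2

For row 1, column 5: column 5 already has {1, 2, 3, 4}; that leaves 5.
At (row 1, col 2): row 1 already has {1, 2, 4, 5}, so the value is 3.
At (row 5, col 2): column 2 already has {1, 3, 4, 5}, so the value is 2.
Cell (5,4): row 5 already has {1, 2, 3, 5} → 4.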